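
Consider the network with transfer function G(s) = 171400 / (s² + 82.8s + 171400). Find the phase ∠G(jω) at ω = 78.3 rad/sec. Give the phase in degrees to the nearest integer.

-2°

∠[(j78.3)² + 82.8(j78.3) + 171400] = ∠[1.6527e+05 + j6483.2] = 2.25°
∠G(j78.3) = −2.25° = -2.25°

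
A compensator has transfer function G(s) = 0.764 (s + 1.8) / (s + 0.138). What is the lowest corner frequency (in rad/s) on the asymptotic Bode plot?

0.138 rad/s

Break frequencies occur at each pole and zero magnitude: 0.138 rad/s, 1.8 rad/s.
The lowest is 0.138 rad/s.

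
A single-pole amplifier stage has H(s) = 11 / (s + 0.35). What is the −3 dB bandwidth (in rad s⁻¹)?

0.35 rad s⁻¹

For a single-pole low-pass, the −3 dB point is at the pole: ω = 0.35 rad s⁻¹.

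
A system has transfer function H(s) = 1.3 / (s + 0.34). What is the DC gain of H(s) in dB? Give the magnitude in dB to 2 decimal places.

11.65 dB

H(0) = 1.3 / 0.34 = 3.8235
20 log₁₀(3.8235) = 11.649 dB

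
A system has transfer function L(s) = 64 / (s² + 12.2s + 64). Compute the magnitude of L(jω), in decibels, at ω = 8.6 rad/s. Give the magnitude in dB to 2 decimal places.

-4.33 dB

|(j8.6)² + 12.2(j8.6) + 64| = |-9.96 + j104.92| = 105.4
|L(j8.6)| = 64 / 105.4 = 0.60726
20 log₁₀(0.60726) = -4.333 dB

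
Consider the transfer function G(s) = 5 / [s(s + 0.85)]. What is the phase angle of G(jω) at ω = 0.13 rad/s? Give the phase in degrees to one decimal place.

-98.7°

∠(j0.13 + 0.85) = arctan(0.13/0.85) = 8.70°
∠(j0.13) = 90.00°
∠G(j0.13) = − (8.70° + 90.00°) = -98.70°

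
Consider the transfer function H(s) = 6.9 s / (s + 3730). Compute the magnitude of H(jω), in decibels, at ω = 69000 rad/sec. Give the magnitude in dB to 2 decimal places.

|j69000| = 6.9e+04
|j69000 + 3730| = √(69000² + 3730²) = 6.91e+04
|H(j69000)| = 6.9 × 6.9e+04 / 6.91e+04 = 6.8899
20 log₁₀(6.8899) = 16.764 dB

16.76 dB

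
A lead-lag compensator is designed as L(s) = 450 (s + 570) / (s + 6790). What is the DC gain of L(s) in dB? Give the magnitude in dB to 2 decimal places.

31.54 dB

L(0) = 450 × 570 / 6790 = 37.776
20 log₁₀(37.776) = 31.544 dB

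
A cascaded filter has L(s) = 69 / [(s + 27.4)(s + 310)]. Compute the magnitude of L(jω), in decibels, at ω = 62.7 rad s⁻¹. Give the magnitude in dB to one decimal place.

|j62.7 + 27.4| = √(62.7² + 27.4²) = 68.43
|j62.7 + 310| = √(62.7² + 310²) = 316.3
|L(j62.7)| = 69 / (68.43 × 316.3) = 0.0031883
20 log₁₀(0.0031883) = -49.93 dB

-49.9 dB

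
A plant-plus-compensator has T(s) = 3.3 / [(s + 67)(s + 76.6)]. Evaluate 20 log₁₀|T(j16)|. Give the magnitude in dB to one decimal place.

|j16 + 67| = √(16² + 67²) = 68.88
|j16 + 76.6| = √(16² + 76.6²) = 78.25
|T(j16)| = 3.3 / (68.88 × 78.25) = 0.0006122
20 log₁₀(0.0006122) = -64.26 dB

-64.3 dB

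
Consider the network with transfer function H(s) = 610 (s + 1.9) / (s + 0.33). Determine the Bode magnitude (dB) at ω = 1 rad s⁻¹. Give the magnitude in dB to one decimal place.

|j1 + 1.9| = √(1² + 1.9²) = 2.147
|j1 + 0.33| = √(1² + 0.33²) = 1.053
|H(j1)| = 610 × 2.147 / 1.053 = 1243.8
20 log₁₀(1243.8) = 61.89 dB

61.9 dB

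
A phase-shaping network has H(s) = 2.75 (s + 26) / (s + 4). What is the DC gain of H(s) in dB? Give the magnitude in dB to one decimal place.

25.0 dB

H(0) = 2.75 × 26 / 4 = 17.875
20 log₁₀(17.875) = 25.04 dB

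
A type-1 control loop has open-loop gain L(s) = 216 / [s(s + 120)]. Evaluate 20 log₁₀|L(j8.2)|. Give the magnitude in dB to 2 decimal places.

|j8.2 + 120| = √(8.2² + 120²) = 120.3
|j8.2| = 8.2
|L(j8.2)| = 216 / (120.3 × 8.2) = 0.219
20 log₁₀(0.219) = -13.191 dB

-13.19 dB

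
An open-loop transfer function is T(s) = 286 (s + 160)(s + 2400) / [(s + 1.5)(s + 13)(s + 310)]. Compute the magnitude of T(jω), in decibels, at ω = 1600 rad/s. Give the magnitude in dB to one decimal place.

|j1600 + 160| = √(1600² + 160²) = 1608
|j1600 + 2400| = √(1600² + 2400²) = 2884
|j1600 + 1.5| = √(1600² + 1.5²) = 1600
|j1600 + 13| = √(1600² + 13²) = 1600
|j1600 + 310| = √(1600² + 310²) = 1630
|T(j1600)| = 286 × 1608 × 2884 / (1600 × 1600 × 1630) = 0.31793
20 log₁₀(0.31793) = -9.95 dB

-10.0 dB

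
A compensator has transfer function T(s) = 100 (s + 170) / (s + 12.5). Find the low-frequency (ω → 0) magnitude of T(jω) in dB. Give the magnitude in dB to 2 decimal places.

T(0) = 100 × 170 / 12.5 = 1360
20 log₁₀(1360) = 62.671 dB

62.67 dB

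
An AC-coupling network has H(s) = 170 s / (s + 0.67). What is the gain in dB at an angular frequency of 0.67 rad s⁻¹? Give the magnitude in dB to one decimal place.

|j0.67| = 0.67
|j0.67 + 0.67| = √(0.67² + 0.67²) = 0.9475
|H(j0.67)| = 170 × 0.67 / 0.9475 = 120.21
20 log₁₀(120.21) = 41.60 dB

41.6 dB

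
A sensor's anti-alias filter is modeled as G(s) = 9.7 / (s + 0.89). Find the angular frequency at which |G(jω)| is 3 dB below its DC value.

For a single-pole low-pass, the −3 dB point is at the pole: ω = 0.89 rad/s.

0.89 rad/s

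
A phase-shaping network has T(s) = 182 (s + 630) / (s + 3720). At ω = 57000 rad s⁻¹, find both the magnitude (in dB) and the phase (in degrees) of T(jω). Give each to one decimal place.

|T| = 45.2 dB, ∠T = 3.1 deg

|j57000 + 630| = √(57000² + 630²) = 5.7e+04
|j57000 + 3720| = √(57000² + 3720²) = 5.712e+04
|T(j57000)| = 182 × 5.7e+04 / 5.712e+04 = 181.62
20 log₁₀(181.62) = 45.18 dB
∠(j57000 + 630) = arctan(57000/630) = 89.37°
∠(j57000 + 3720) = arctan(57000/3720) = 86.27°
∠T(j57000) = 89.37° − 86.27° = 3.10°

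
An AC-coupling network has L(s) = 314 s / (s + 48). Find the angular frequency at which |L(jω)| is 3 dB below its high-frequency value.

For a single-pole high-pass, the −3 dB point is at the pole: ω = 48 rad s⁻¹.

48 rad s⁻¹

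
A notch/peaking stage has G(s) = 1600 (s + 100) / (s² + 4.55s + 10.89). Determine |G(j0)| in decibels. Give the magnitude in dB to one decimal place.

G(0) = 1600 × 100 / 10.89 = 14692
20 log₁₀(14692) = 83.34 dB

83.3 dB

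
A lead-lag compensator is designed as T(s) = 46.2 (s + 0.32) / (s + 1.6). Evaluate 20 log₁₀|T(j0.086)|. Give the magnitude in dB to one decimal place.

|j0.086 + 0.32| = √(0.086² + 0.32²) = 0.3314
|j0.086 + 1.6| = √(0.086² + 1.6²) = 1.602
|T(j0.086)| = 46.2 × 0.3314 / 1.602 = 9.5541
20 log₁₀(9.5541) = 19.60 dB

19.6 dB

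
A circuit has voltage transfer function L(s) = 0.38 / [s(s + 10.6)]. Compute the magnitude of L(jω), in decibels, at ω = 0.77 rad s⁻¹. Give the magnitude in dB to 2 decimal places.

-26.66 dB

|j0.77 + 10.6| = √(0.77² + 10.6²) = 10.63
|j0.77| = 0.77
|L(j0.77)| = 0.38 / (10.63 × 0.77) = 0.046435
20 log₁₀(0.046435) = -26.663 dB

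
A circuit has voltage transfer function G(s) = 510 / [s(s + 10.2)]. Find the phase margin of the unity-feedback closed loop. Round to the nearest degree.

Gain crossover: |G(jω)| = 1 at ω ≈ 21.5 rad s⁻¹.
∠G(j21.5) = −90° − arctan(21.5/10.2) ≈ -154.58°
PM = 180° + (-154.58°) = 25.42°

25°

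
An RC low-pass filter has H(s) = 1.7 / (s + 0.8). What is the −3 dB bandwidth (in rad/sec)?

For a single-pole low-pass, the −3 dB point is at the pole: ω = 0.8 rad/sec.

0.8 rad/sec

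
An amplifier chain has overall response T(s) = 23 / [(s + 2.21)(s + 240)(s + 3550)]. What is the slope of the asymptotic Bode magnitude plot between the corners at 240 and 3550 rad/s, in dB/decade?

-40 dB/decade

In this band the factors already past their corner are: pole at 2.21, pole at 240; net slope = -40 dB/decade.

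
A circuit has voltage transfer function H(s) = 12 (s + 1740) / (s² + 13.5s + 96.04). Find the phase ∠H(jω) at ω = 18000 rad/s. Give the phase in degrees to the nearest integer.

∠(j18000 + 1740) = arctan(18000/1740) = 84.48°
∠[(j18000)² + 13.5(j18000) + 96.04] = ∠[-3.24e+08 + j2.43e+05] = 179.96°
∠H(j18000) = 84.48° − 179.96° = -95.48°

-95°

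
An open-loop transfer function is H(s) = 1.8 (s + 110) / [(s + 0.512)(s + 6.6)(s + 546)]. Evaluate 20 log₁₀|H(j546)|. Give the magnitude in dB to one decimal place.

|j546 + 110| = √(546² + 110²) = 557
|j546 + 0.512| = √(546² + 0.512²) = 546
|j546 + 6.6| = √(546² + 6.6²) = 546
|j546 + 546| = √(546² + 546²) = 772.2
|H(j546)| = 1.8 × 557 / (546 × 546 × 772.2) = 4.3549e-06
20 log₁₀(4.3549e-06) = -107.22 dB

-107.2 dB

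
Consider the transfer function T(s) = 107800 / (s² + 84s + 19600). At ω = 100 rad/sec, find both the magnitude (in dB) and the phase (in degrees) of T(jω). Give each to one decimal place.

|(j100)² + 84(j100) + 19600| = |9600 + j8400| = 1.276e+04
|T(j100)| = 107800 / 1.276e+04 = 8.4508
20 log₁₀(8.4508) = 18.54 dB
∠[(j100)² + 84(j100) + 19600] = ∠[9600 + j8400] = 41.19°
∠T(j100) = −41.19° = -41.19°

|T| = 18.5 dB, ∠T = -41.2°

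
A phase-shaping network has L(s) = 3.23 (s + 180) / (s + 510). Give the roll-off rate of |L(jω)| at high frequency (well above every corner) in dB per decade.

0 dB/decade

With 1 zero and 1 pole, the high-frequency asymptotic slope is 20 × (1 − 1) = 0 dB/decade.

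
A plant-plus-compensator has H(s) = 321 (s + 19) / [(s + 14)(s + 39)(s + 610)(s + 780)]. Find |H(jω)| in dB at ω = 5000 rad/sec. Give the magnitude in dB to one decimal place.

-172.0 dB

|j5000 + 19| = √(5000² + 19²) = 5000
|j5000 + 14| = √(5000² + 14²) = 5000
|j5000 + 39| = √(5000² + 39²) = 5000
|j5000 + 610| = √(5000² + 610²) = 5037
|j5000 + 780| = √(5000² + 780²) = 5060
|H(j5000)| = 321 × 5000 / (5000 × 5000 × 5037 × 5060) = 2.5186e-09
20 log₁₀(2.5186e-09) = -171.98 dB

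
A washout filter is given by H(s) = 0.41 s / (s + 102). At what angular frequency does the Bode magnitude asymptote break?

102 rad/s

The single real pole at s = −102 gives a corner at ω = 102 rad/s.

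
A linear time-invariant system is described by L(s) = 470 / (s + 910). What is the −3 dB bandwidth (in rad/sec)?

910 rad/sec

For a single-pole low-pass, the −3 dB point is at the pole: ω = 910 rad/sec.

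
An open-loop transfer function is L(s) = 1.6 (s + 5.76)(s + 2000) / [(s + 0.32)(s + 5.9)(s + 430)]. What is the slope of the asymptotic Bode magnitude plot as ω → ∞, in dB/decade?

With 2 zeros and 3 poles, the high-frequency asymptotic slope is 20 × (2 − 3) = -20 dB/decade.

-20 dB/decade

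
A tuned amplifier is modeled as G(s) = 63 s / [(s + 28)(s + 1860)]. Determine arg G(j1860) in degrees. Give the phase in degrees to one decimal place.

∠(j1860) = 90.00°
∠(j1860 + 28) = arctan(1860/28) = 89.14°
∠(j1860 + 1860) = arctan(1860/1860) = 45.00°
∠G(j1860) = 90.00° − (89.14° + 45.00°) = -44.14°

-44.1 deg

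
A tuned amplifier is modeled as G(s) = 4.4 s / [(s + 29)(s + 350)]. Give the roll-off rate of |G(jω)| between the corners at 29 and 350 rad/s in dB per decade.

In this band the factors already past their corner are: 1 differentiator zero, pole at 29; net slope = 0 dB/decade.

0 dB/decade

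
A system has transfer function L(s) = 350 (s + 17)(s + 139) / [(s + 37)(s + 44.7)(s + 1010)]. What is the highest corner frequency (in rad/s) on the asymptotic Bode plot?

1010 rad/s

Break frequencies occur at each pole and zero magnitude: 17 rad/s, 37 rad/s, 44.7 rad/s, 139 rad/s, 1010 rad/s.
The highest is 1010 rad/s.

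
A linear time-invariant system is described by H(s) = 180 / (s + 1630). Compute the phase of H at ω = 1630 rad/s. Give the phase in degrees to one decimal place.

∠(j1630 + 1630) = arctan(1630/1630) = 45.00°
∠H(j1630) = −45.00° = -45.00°

-45.0°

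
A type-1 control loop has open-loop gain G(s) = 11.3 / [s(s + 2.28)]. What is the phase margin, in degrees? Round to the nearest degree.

37°

Gain crossover: |G(jω)| = 1 at ω ≈ 3 rad/s.
∠G(j3) = −90° − arctan(3/2.28) ≈ -142.76°
PM = 180° + (-142.76°) = 37.24°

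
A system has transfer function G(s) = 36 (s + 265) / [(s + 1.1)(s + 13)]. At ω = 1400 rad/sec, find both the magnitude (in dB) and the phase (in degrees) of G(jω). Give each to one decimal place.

|G| = -31.6 dB, ∠G = -100.1°

|j1400 + 265| = √(1400² + 265²) = 1425
|j1400 + 1.1| = √(1400² + 1.1²) = 1400
|j1400 + 13| = √(1400² + 13²) = 1400
|G(j1400)| = 36 × 1425 / (1400 × 1400) = 0.02617
20 log₁₀(0.02617) = -31.64 dB
∠(j1400 + 265) = arctan(1400/265) = 79.28°
∠(j1400 + 1.1) = arctan(1400/1.1) = 89.95°
∠(j1400 + 13) = arctan(1400/13) = 89.47°
∠G(j1400) = 79.28° − (89.95° + 89.47°) = -100.14°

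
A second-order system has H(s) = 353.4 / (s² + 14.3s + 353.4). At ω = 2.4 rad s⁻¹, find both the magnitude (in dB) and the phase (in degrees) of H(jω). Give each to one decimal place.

|H| = 0.1 dB, ∠H = -5.6°

|(j2.4)² + 14.3(j2.4) + 353.4| = |347.64 + j34.32| = 349.3
|H(j2.4)| = 353.4 / 349.3 = 1.0117
20 log₁₀(1.0117) = 0.10 dB
∠[(j2.4)² + 14.3(j2.4) + 353.4] = ∠[347.64 + j34.32] = 5.64°
∠H(j2.4) = −5.64° = -5.64°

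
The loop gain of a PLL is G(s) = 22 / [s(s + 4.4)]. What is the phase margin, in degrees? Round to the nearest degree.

49 deg

Gain crossover: |G(jω)| = 1 at ω ≈ 3.79 rad s⁻¹.
∠G(j3.79) = −90° − arctan(3.79/4.4) ≈ -130.73°
PM = 180° + (-130.73°) = 49.27°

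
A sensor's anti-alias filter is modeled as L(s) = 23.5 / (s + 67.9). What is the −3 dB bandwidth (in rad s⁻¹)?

67.9 rad s⁻¹

For a single-pole low-pass, the −3 dB point is at the pole: ω = 67.9 rad s⁻¹.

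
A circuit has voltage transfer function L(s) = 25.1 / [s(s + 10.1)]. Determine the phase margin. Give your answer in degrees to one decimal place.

76.5°

Gain crossover: |L(jω)| = 1 at ω ≈ 2.42 rad/s.
∠L(j2.42) = −90° − arctan(2.42/10.1) ≈ -103.46°
PM = 180° + (-103.46°) = 76.54°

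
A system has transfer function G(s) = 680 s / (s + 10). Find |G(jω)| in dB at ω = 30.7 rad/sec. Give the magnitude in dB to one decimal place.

|j30.7| = 30.7
|j30.7 + 10| = √(30.7² + 10²) = 32.29
|G(j30.7)| = 680 × 30.7 / 32.29 = 646.56
20 log₁₀(646.56) = 56.21 dB

56.2 dB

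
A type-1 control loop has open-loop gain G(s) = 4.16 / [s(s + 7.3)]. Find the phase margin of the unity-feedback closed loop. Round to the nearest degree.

Gain crossover: |G(jω)| = 1 at ω ≈ 0.568 rad/sec.
∠G(j0.568) = −90° − arctan(0.568/7.3) ≈ -94.45°
PM = 180° + (-94.45°) = 85.55°

86 deg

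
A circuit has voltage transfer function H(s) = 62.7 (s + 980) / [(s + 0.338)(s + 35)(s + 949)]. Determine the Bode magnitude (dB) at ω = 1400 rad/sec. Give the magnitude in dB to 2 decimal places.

|j1400 + 980| = √(1400² + 980²) = 1709
|j1400 + 0.338| = √(1400² + 0.338²) = 1400
|j1400 + 35| = √(1400² + 35²) = 1400
|j1400 + 949| = √(1400² + 949²) = 1691
|H(j1400)| = 62.7 × 1709 / (1400 × 1400 × 1691) = 3.2312e-05
20 log₁₀(3.2312e-05) = -89.813 dB

-89.81 dB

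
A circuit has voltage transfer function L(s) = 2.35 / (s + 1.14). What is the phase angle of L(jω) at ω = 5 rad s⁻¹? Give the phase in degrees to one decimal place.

∠(j5 + 1.14) = arctan(5/1.14) = 77.16°
∠L(j5) = −77.16° = -77.16°

-77.2°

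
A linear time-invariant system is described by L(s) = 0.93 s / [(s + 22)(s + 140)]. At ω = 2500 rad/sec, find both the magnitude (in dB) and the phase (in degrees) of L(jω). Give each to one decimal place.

|L| = -68.6 dB, ∠L = -86.3 deg

|j2500| = 2500
|j2500 + 22| = √(2500² + 22²) = 2500
|j2500 + 140| = √(2500² + 140²) = 2504
|L(j2500)| = 0.93 × 2500 / (2500 × 2504) = 0.0003714
20 log₁₀(0.0003714) = -68.60 dB
∠(j2500) = 90.00°
∠(j2500 + 22) = arctan(2500/22) = 89.50°
∠(j2500 + 140) = arctan(2500/140) = 86.79°
∠L(j2500) = 90.00° − (89.50° + 86.79°) = -86.29°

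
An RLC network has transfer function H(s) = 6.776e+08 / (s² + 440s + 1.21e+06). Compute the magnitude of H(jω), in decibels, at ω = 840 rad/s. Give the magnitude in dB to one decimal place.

60.7 dB

|(j840)² + 440(j840) + 1.21e+06| = |5.044e+05 + j3.696e+05| = 6.253e+05
|H(j840)| = 6.776e+08 / 6.253e+05 = 1083.6
20 log₁₀(1083.6) = 60.70 dB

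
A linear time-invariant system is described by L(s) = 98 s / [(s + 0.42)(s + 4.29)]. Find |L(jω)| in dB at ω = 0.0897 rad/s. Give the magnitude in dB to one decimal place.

13.6 dB

|j0.0897| = 0.0897
|j0.0897 + 0.42| = √(0.0897² + 0.42²) = 0.4295
|j0.0897 + 4.29| = √(0.0897² + 4.29²) = 4.291
|L(j0.0897)| = 98 × 0.0897 / (0.4295 × 4.291) = 4.7701
20 log₁₀(4.7701) = 13.57 dB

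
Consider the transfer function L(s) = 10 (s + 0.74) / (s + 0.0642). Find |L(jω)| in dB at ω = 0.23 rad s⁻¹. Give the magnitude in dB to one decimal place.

|j0.23 + 0.74| = √(0.23² + 0.74²) = 0.7749
|j0.23 + 0.0642| = √(0.23² + 0.0642²) = 0.2388
|L(j0.23)| = 10 × 0.7749 / 0.2388 = 32.452
20 log₁₀(32.452) = 30.22 dB

30.2 dB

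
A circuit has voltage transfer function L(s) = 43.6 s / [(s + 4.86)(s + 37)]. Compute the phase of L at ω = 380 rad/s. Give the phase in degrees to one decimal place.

-83.7°

∠(j380) = 90.00°
∠(j380 + 4.86) = arctan(380/4.86) = 89.27°
∠(j380 + 37) = arctan(380/37) = 84.44°
∠L(j380) = 90.00° − (89.27° + 84.44°) = -83.71°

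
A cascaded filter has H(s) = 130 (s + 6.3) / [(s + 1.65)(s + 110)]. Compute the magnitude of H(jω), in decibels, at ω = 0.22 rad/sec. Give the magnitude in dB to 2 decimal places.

|j0.22 + 6.3| = √(0.22² + 6.3²) = 6.304
|j0.22 + 1.65| = √(0.22² + 1.65²) = 1.665
|j0.22 + 110| = √(0.22² + 110²) = 110
|H(j0.22)| = 130 × 6.304 / (1.665 × 110) = 4.4755
20 log₁₀(4.4755) = 13.017 dB

13.02 dB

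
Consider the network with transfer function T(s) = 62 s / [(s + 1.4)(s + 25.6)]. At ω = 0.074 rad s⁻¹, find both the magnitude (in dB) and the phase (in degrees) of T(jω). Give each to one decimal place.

|T| = -17.9 dB, ∠T = 86.8 deg

|j0.074| = 0.074
|j0.074 + 1.4| = √(0.074² + 1.4²) = 1.402
|j0.074 + 25.6| = √(0.074² + 25.6²) = 25.6
|T(j0.074)| = 62 × 0.074 / (1.402 × 25.6) = 0.12783
20 log₁₀(0.12783) = -17.87 dB
∠(j0.074) = 90.00°
∠(j0.074 + 1.4) = arctan(0.074/1.4) = 3.03°
∠(j0.074 + 25.6) = arctan(0.074/25.6) = 0.17°
∠T(j0.074) = 90.00° − (3.03° + 0.17°) = 86.81°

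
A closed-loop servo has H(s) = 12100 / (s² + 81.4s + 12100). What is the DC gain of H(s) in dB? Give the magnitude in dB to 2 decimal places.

H(0) = 12100 / 12100 = 1
20 log₁₀(1) = 0.000 dB

0.00 dB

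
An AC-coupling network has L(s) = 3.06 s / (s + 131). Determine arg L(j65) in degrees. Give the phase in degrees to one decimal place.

∠(j65) = 90.00°
∠(j65 + 131) = arctan(65/131) = 26.39°
∠L(j65) = 90.00° − 26.39° = 63.61°

63.6°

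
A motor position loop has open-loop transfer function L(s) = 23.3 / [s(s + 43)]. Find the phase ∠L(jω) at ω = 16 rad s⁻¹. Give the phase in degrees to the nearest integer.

∠(j16 + 43) = arctan(16/43) = 20.41°
∠(j16) = 90.00°
∠L(j16) = − (20.41° + 90.00°) = -110.41°

-110°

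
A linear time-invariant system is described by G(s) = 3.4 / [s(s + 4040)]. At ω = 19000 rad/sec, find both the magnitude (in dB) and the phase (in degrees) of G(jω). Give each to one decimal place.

|j19000 + 4040| = √(19000² + 4040²) = 1.942e+04
|j19000| = 1.9e+04
|G(j19000)| = 3.4 / (1.942e+04 × 1.9e+04) = 9.2123e-09
20 log₁₀(9.2123e-09) = -160.71 dB
∠(j19000 + 4040) = arctan(19000/4040) = 78.00°
∠(j19000) = 90.00°
∠G(j19000) = − (78.00° + 90.00°) = -168.00°

|G| = -160.7 dB, ∠G = -168.0°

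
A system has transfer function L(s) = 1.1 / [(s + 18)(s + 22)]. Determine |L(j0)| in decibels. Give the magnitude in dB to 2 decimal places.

-51.13 dB

L(0) = 1.1 / (18 × 22) = 0.0027778
20 log₁₀(0.0027778) = -51.126 dB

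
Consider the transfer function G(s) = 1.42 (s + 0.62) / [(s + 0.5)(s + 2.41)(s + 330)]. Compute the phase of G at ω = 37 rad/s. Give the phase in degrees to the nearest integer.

∠(j37 + 0.62) = arctan(37/0.62) = 89.04°
∠(j37 + 0.5) = arctan(37/0.5) = 89.23°
∠(j37 + 2.41) = arctan(37/2.41) = 86.27°
∠(j37 + 330) = arctan(37/330) = 6.40°
∠G(j37) = 89.04° − (89.23° + 86.27° + 6.40°) = -92.86°

-93°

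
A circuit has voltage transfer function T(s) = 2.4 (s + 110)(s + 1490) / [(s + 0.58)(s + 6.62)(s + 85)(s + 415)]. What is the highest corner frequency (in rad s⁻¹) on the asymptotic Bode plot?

Break frequencies occur at each pole and zero magnitude: 0.58 rad s⁻¹, 6.62 rad s⁻¹, 85 rad s⁻¹, 110 rad s⁻¹, 415 rad s⁻¹, 1490 rad s⁻¹.
The highest is 1490 rad s⁻¹.

1490 rad s⁻¹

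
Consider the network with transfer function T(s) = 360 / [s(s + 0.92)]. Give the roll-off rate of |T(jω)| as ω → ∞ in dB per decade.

With 0 zeros and 2 poles, the high-frequency asymptotic slope is 20 × (0 − 2) = -40 dB/decade.

-40 dB/decade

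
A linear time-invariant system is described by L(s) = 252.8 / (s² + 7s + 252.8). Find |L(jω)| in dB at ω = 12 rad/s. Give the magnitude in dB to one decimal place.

|(j12)² + 7(j12) + 252.8| = |108.8 + j84| = 137.5
|L(j12)| = 252.8 / 137.5 = 1.8392
20 log₁₀(1.8392) = 5.29 dB

5.3 dB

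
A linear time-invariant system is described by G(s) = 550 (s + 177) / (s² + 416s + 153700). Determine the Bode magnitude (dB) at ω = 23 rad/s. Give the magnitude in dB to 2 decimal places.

-3.88 dB

|j23 + 177| = √(23² + 177²) = 178.5
|(j23)² + 416(j23) + 153700| = |1.5317e+05 + j9568| = 1.535e+05
|G(j23)| = 550 × 178.5 / 1.535e+05 = 0.63966
20 log₁₀(0.63966) = -3.881 dB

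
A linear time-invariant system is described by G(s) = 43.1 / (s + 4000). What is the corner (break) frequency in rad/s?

The single real pole at s = −4000 gives a corner at ω = 4000 rad/s.

4000 rad/s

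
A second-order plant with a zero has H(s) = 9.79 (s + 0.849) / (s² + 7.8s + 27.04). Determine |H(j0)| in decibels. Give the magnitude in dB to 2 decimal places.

-10.25 dB

H(0) = 9.79 × 0.849 / 27.04 = 0.30739
20 log₁₀(0.30739) = -10.246 dB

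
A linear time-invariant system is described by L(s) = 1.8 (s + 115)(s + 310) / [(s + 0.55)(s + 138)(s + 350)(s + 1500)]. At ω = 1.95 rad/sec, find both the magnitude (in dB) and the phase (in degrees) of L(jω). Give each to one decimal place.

|j1.95 + 115| = √(1.95² + 115²) = 115
|j1.95 + 310| = √(1.95² + 310²) = 310
|j1.95 + 0.55| = √(1.95² + 0.55²) = 2.026
|j1.95 + 138| = √(1.95² + 138²) = 138
|j1.95 + 350| = √(1.95² + 350²) = 350
|j1.95 + 1500| = √(1.95² + 1500²) = 1500
|L(j1.95)| = 1.8 × 115 × 310 / (2.026 × 138 × 350 × 1500) = 0.00043718
20 log₁₀(0.00043718) = -67.19 dB
∠(j1.95 + 115) = arctan(1.95/115) = 0.97°
∠(j1.95 + 310) = arctan(1.95/310) = 0.36°
∠(j1.95 + 0.55) = arctan(1.95/0.55) = 74.25°
∠(j1.95 + 138) = arctan(1.95/138) = 0.81°
∠(j1.95 + 350) = arctan(1.95/350) = 0.32°
∠(j1.95 + 1500) = arctan(1.95/1500) = 0.07°
∠L(j1.95) = 0.97° + 0.36° − (74.25° + 0.81° + 0.32° + 0.07°) = -74.12°

|L| = -67.2 dB, ∠L = -74.1°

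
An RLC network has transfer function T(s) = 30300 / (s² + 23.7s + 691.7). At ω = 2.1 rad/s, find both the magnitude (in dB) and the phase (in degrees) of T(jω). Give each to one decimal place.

|(j2.1)² + 23.7(j2.1) + 691.7| = |687.29 + j49.77| = 689.1
|T(j2.1)| = 30300 / 689.1 = 43.971
20 log₁₀(43.971) = 32.86 dB
∠[(j2.1)² + 23.7(j2.1) + 691.7] = ∠[687.29 + j49.77] = 4.14°
∠T(j2.1) = −4.14° = -4.14°

|T| = 32.9 dB, ∠T = -4.1°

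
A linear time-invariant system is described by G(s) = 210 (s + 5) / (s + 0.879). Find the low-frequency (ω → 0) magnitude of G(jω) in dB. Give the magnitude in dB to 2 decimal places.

G(0) = 210 × 5 / 0.879 = 1194.5
20 log₁₀(1194.5) = 61.544 dB

61.54 dB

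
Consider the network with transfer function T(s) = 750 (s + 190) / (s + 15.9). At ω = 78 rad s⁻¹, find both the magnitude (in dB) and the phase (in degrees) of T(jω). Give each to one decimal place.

|T| = 65.7 dB, ∠T = -56.2 deg

|j78 + 190| = √(78² + 190²) = 205.4
|j78 + 15.9| = √(78² + 15.9²) = 79.6
|T(j78)| = 750 × 205.4 / 79.6 = 1935.1
20 log₁₀(1935.1) = 65.73 dB
∠(j78 + 190) = arctan(78/190) = 22.32°
∠(j78 + 15.9) = arctan(78/15.9) = 78.48°
∠T(j78) = 22.32° − 78.48° = -56.16°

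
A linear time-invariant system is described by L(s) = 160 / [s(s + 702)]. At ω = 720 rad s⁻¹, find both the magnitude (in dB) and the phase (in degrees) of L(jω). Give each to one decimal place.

|L| = -73.1 dB, ∠L = -135.7°

|j720 + 702| = √(720² + 702²) = 1006
|j720| = 720
|L(j720)| = 160 / (1006 × 720) = 0.00022099
20 log₁₀(0.00022099) = -73.11 dB
∠(j720 + 702) = arctan(720/702) = 45.73°
∠(j720) = 90.00°
∠L(j720) = − (45.73° + 90.00°) = -135.73°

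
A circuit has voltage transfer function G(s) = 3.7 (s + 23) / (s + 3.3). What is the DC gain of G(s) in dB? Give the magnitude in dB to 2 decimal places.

28.23 dB

G(0) = 3.7 × 23 / 3.3 = 25.788
20 log₁₀(25.788) = 28.228 dB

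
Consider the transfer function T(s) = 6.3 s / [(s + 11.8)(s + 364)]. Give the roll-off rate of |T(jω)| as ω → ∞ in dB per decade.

-20 dB/decade

With 1 zero and 2 poles, the high-frequency asymptotic slope is 20 × (1 − 2) = -20 dB/decade.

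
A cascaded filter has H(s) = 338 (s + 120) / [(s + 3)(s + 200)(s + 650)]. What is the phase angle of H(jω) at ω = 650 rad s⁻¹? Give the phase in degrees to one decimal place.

∠(j650 + 120) = arctan(650/120) = 79.54°
∠(j650 + 3) = arctan(650/3) = 89.74°
∠(j650 + 200) = arctan(650/200) = 72.90°
∠(j650 + 650) = arctan(650/650) = 45.00°
∠H(j650) = 79.54° − (89.74° + 72.90° + 45.00°) = -128.09°

-128.1 deg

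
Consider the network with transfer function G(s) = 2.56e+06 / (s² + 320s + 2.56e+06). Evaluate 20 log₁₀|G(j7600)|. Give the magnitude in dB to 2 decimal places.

|(j7600)² + 320(j7600) + 2.56e+06| = |-5.52e+07 + j2.432e+06| = 5.525e+07
|G(j7600)| = 2.56e+06 / 5.525e+07 = 0.046332
20 log₁₀(0.046332) = -26.682 dB

-26.68 dB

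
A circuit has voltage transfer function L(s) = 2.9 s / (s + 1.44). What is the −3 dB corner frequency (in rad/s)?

For a single-pole high-pass, the −3 dB point is at the pole: ω = 1.44 rad/s.

1.44 rad/s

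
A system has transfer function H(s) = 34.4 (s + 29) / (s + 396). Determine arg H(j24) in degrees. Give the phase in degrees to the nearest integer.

36°

∠(j24 + 29) = arctan(24/29) = 39.61°
∠(j24 + 396) = arctan(24/396) = 3.47°
∠H(j24) = 39.61° − 3.47° = 36.14°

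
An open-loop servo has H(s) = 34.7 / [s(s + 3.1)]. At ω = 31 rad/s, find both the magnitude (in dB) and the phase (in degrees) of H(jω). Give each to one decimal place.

|H| = -28.9 dB, ∠H = -174.3°

|j31 + 3.1| = √(31² + 3.1²) = 31.15
|j31| = 31
|H(j31)| = 34.7 / (31.15 × 31) = 0.035929
20 log₁₀(0.035929) = -28.89 dB
∠(j31 + 3.1) = arctan(31/3.1) = 84.29°
∠(j31) = 90.00°
∠H(j31) = − (84.29° + 90.00°) = -174.29°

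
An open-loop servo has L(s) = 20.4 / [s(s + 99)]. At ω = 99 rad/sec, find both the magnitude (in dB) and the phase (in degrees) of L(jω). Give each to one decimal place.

|L| = -56.6 dB, ∠L = -135.0°

|j99 + 99| = √(99² + 99²) = 140
|j99| = 99
|L(j99)| = 20.4 / (140 × 99) = 0.0014718
20 log₁₀(0.0014718) = -56.64 dB
∠(j99 + 99) = arctan(99/99) = 45.00°
∠(j99) = 90.00°
∠L(j99) = − (45.00° + 90.00°) = -135.00°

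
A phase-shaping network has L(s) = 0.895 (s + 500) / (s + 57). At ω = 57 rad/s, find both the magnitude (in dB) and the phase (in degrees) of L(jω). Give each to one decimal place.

|j57 + 500| = √(57² + 500²) = 503.2
|j57 + 57| = √(57² + 57²) = 80.61
|L(j57)| = 0.895 × 503.2 / 80.61 = 5.5874
20 log₁₀(5.5874) = 14.94 dB
∠(j57 + 500) = arctan(57/500) = 6.50°
∠(j57 + 57) = arctan(57/57) = 45.00°
∠L(j57) = 6.50° − 45.00° = -38.50°

|L| = 14.9 dB, ∠L = -38.5°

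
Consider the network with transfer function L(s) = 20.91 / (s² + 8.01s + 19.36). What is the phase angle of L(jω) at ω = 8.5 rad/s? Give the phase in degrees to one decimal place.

-127.8°

∠[(j8.5)² + 8.01(j8.5) + 19.36] = ∠[-52.89 + j68.085] = 127.84°
∠L(j8.5) = −127.84° = -127.84°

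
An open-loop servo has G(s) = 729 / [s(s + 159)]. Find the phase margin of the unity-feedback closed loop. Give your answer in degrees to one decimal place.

88.3°

Gain crossover: |G(jω)| = 1 at ω ≈ 4.58 rad/sec.
∠G(j4.58) = −90° − arctan(4.58/159) ≈ -91.65°
PM = 180° + (-91.65°) = 88.35°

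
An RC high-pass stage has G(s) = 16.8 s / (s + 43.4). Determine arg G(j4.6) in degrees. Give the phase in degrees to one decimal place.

∠(j4.6) = 90.00°
∠(j4.6 + 43.4) = arctan(4.6/43.4) = 6.05°
∠G(j4.6) = 90.00° − 6.05° = 83.95°

83.9 deg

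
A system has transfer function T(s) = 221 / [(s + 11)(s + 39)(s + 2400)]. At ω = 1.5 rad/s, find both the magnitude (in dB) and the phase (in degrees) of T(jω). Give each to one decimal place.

|j1.5 + 11| = √(1.5² + 11²) = 11.1
|j1.5 + 39| = √(1.5² + 39²) = 39.03
|j1.5 + 2400| = √(1.5² + 2400²) = 2400
|T(j1.5)| = 221 / (11.1 × 39.03 × 2400) = 0.00021252
20 log₁₀(0.00021252) = -73.45 dB
∠(j1.5 + 11) = arctan(1.5/11) = 7.77°
∠(j1.5 + 39) = arctan(1.5/39) = 2.20°
∠(j1.5 + 2400) = arctan(1.5/2400) = 0.04°
∠T(j1.5) = − (7.77° + 2.20° + 0.04°) = -10.00°

|T| = -73.5 dB, ∠T = -10.0°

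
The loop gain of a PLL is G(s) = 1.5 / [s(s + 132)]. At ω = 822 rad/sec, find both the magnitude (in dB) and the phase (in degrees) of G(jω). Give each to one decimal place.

|j822 + 132| = √(822² + 132²) = 832.5
|j822| = 822
|G(j822)| = 1.5 / (832.5 × 822) = 2.1919e-06
20 log₁₀(2.1919e-06) = -113.18 dB
∠(j822 + 132) = arctan(822/132) = 80.88°
∠(j822) = 90.00°
∠G(j822) = − (80.88° + 90.00°) = -170.88°

|G| = -113.2 dB, ∠G = -170.9°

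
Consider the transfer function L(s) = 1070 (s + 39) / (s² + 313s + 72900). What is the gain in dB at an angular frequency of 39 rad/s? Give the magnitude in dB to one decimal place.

|j39 + 39| = √(39² + 39²) = 55.15
|(j39)² + 313(j39) + 72900| = |71379 + j12207| = 7.242e+04
|L(j39)| = 1070 × 55.15 / 7.242e+04 = 0.81495
20 log₁₀(0.81495) = -1.78 dB

-1.8 dB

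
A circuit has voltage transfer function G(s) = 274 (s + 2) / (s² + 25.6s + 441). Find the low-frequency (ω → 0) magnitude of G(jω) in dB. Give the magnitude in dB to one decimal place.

1.9 dB

G(0) = 274 × 2 / 441 = 1.2426
20 log₁₀(1.2426) = 1.89 dB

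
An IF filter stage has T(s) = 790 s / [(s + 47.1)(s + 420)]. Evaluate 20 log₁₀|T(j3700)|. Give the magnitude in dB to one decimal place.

|j3700| = 3700
|j3700 + 47.1| = √(3700² + 47.1²) = 3700
|j3700 + 420| = √(3700² + 420²) = 3724
|T(j3700)| = 790 × 3700 / (3700 × 3724) = 0.21213
20 log₁₀(0.21213) = -13.47 dB

-13.5 dB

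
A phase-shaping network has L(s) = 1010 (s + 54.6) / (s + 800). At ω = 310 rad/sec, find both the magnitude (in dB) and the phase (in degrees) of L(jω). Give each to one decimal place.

|j310 + 54.6| = √(310² + 54.6²) = 314.8
|j310 + 800| = √(310² + 800²) = 858
|L(j310)| = 1010 × 314.8 / 858 = 370.55
20 log₁₀(370.55) = 51.38 dB
∠(j310 + 54.6) = arctan(310/54.6) = 80.01°
∠(j310 + 800) = arctan(310/800) = 21.18°
∠L(j310) = 80.01° − 21.18° = 58.83°

|L| = 51.4 dB, ∠L = 58.8°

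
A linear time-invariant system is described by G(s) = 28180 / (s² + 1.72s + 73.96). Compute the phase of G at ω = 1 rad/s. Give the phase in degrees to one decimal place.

-1.4°

∠[(j1)² + 1.72(j1) + 73.96] = ∠[72.96 + j1.72] = 1.35°
∠G(j1) = −1.35° = -1.35°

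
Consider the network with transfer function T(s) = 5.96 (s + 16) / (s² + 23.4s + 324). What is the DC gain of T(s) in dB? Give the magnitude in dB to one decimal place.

-10.6 dB

T(0) = 5.96 × 16 / 324 = 0.29432
20 log₁₀(0.29432) = -10.62 dB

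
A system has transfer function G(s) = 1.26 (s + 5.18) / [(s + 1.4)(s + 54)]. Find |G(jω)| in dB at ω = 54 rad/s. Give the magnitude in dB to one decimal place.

-35.6 dB

|j54 + 5.18| = √(54² + 5.18²) = 54.25
|j54 + 1.4| = √(54² + 1.4²) = 54.02
|j54 + 54| = √(54² + 54²) = 76.37
|G(j54)| = 1.26 × 54.25 / (54.02 × 76.37) = 0.016569
20 log₁₀(0.016569) = -35.61 dB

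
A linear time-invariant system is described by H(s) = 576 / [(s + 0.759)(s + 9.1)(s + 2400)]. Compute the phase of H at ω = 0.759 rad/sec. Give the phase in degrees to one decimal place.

-49.8°

∠(j0.759 + 0.759) = arctan(0.759/0.759) = 45.00°
∠(j0.759 + 9.1) = arctan(0.759/9.1) = 4.77°
∠(j0.759 + 2400) = arctan(0.759/2400) = 0.02°
∠H(j0.759) = − (45.00° + 4.77° + 0.02°) = -49.79°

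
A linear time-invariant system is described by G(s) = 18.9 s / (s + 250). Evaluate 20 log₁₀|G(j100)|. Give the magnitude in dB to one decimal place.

|j100| = 100
|j100 + 250| = √(100² + 250²) = 269.3
|G(j100)| = 18.9 × 100 / 269.3 = 7.0193
20 log₁₀(7.0193) = 16.93 dB

16.9 dB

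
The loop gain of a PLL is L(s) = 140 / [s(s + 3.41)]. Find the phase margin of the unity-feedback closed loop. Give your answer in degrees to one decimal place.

16.4 deg

Gain crossover: |L(jω)| = 1 at ω ≈ 11.6 rad s⁻¹.
∠L(j11.6) = −90° − arctan(11.6/3.41) ≈ -163.60°
PM = 180° + (-163.60°) = 16.40°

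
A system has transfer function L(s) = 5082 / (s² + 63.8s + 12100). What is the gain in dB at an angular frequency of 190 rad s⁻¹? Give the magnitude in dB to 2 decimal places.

|(j190)² + 63.8(j190) + 12100| = |-24000 + j12122| = 2.689e+04
|L(j190)| = 5082 / 2.689e+04 = 0.18901
20 log₁₀(0.18901) = -14.470 dB

-14.47 dB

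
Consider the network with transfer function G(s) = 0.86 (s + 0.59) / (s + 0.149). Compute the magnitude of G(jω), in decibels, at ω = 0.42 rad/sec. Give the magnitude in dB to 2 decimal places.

2.91 dB

|j0.42 + 0.59| = √(0.42² + 0.59²) = 0.7242
|j0.42 + 0.149| = √(0.42² + 0.149²) = 0.4456
|G(j0.42)| = 0.86 × 0.7242 / 0.4456 = 1.3976
20 log₁₀(1.3976) = 2.908 dB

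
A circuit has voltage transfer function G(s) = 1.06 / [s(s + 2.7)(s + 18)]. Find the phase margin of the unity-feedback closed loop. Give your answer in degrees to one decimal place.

89.5 deg

Gain crossover: |G(jω)| = 1 at ω ≈ 0.0218 rad/s.
∠G(j0.0218) = −90° − arctan(0.0218/2.7) − arctan(0.0218/18) ≈ -90.53°
PM = 180° + (-90.53°) = 89.47°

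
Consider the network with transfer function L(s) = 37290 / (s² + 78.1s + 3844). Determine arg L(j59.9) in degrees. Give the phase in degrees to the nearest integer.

-87°

∠[(j59.9)² + 78.1(j59.9) + 3844] = ∠[255.99 + j4678.2] = 86.87°
∠L(j59.9) = −86.87° = -86.87°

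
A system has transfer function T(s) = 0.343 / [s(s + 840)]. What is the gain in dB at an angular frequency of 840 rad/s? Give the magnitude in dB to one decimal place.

-129.3 dB

|j840 + 840| = √(840² + 840²) = 1188
|j840| = 840
|T(j840)| = 0.343 / (1188 × 840) = 3.4373e-07
20 log₁₀(3.4373e-07) = -129.28 dB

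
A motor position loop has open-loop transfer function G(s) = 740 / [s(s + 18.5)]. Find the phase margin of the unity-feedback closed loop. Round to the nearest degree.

Gain crossover: |G(jω)| = 1 at ω ≈ 24.3 rad/s.
∠G(j24.3) = −90° − arctan(24.3/18.5) ≈ -142.67°
PM = 180° + (-142.67°) = 37.33°

37°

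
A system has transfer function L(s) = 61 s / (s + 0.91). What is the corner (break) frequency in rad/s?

0.91 rad/s

The single real pole at s = −0.91 gives a corner at ω = 0.91 rad/s.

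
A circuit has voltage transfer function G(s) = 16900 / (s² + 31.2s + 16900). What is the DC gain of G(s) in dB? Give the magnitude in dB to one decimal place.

G(0) = 16900 / 16900 = 1
20 log₁₀(1) = 0.00 dB

0.0 dB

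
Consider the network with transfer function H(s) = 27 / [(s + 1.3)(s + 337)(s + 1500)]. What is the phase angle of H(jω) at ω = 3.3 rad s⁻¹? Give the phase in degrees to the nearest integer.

∠(j3.3 + 1.3) = arctan(3.3/1.3) = 68.50°
∠(j3.3 + 337) = arctan(3.3/337) = 0.56°
∠(j3.3 + 1500) = arctan(3.3/1500) = 0.13°
∠H(j3.3) = − (68.50° + 0.56° + 0.13°) = -69.19°

-69°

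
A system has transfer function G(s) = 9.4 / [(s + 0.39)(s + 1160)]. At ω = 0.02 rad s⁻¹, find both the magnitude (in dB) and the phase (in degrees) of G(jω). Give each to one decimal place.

|j0.02 + 0.39| = √(0.02² + 0.39²) = 0.3905
|j0.02 + 1160| = √(0.02² + 1160²) = 1160
|G(j0.02)| = 9.4 / (0.3905 × 1160) = 0.020751
20 log₁₀(0.020751) = -33.66 dB
∠(j0.02 + 0.39) = arctan(0.02/0.39) = 2.94°
∠(j0.02 + 1160) = arctan(0.02/1160) = 0.00°
∠G(j0.02) = − (2.94° + 0.00°) = -2.94°

|G| = -33.7 dB, ∠G = -2.9 deg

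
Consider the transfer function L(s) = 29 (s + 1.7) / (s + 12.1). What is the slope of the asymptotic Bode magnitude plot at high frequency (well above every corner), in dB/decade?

With 1 zero and 1 pole, the high-frequency asymptotic slope is 20 × (1 − 1) = 0 dB/decade.

0 dB/decade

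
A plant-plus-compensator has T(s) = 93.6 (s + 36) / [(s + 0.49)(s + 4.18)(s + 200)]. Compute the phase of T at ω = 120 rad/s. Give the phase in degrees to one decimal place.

-135.4°

∠(j120 + 36) = arctan(120/36) = 73.30°
∠(j120 + 0.49) = arctan(120/0.49) = 89.77°
∠(j120 + 4.18) = arctan(120/4.18) = 88.01°
∠(j120 + 200) = arctan(120/200) = 30.96°
∠T(j120) = 73.30° − (89.77° + 88.01° + 30.96°) = -135.43°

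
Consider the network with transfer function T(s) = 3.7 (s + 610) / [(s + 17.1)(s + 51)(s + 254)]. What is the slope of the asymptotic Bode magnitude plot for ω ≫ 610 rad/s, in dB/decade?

With 1 zero and 3 poles, the high-frequency asymptotic slope is 20 × (1 − 3) = -40 dB/decade.

-40 dB/decade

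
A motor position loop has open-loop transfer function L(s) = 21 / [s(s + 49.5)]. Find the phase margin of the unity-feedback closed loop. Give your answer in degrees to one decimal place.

Gain crossover: |L(jω)| = 1 at ω ≈ 0.424 rad/s.
∠L(j0.424) = −90° − arctan(0.424/49.5) ≈ -90.49°
PM = 180° + (-90.49°) = 89.51°

89.5 deg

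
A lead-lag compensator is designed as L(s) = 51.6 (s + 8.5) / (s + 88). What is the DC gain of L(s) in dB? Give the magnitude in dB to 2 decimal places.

L(0) = 51.6 × 8.5 / 88 = 4.9841
20 log₁₀(4.9841) = 13.952 dB

13.95 dB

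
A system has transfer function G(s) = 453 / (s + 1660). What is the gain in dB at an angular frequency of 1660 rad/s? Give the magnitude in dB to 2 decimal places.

|j1660 + 1660| = √(1660² + 1660²) = 2348
|G(j1660)| = 453 / 2348 = 0.19296
20 log₁₀(0.19296) = -14.290 dB

-14.29 dB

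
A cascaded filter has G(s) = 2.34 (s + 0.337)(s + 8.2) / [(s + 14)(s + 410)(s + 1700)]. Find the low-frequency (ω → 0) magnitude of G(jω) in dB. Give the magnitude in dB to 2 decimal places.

-123.57 dB

G(0) = 2.34 × 0.337 × 8.2 / (14 × 410 × 1700) = 6.6267e-07
20 log₁₀(6.6267e-07) = -123.574 dB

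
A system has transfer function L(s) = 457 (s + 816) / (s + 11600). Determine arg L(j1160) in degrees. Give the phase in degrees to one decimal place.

49.2 deg

∠(j1160 + 816) = arctan(1160/816) = 54.88°
∠(j1160 + 11600) = arctan(1160/11600) = 5.71°
∠L(j1160) = 54.88° − 5.71° = 49.17°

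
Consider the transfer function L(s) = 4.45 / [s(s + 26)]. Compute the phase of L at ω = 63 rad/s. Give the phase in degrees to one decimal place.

-157.6°

∠(j63 + 26) = arctan(63/26) = 67.57°
∠(j63) = 90.00°
∠L(j63) = − (67.57° + 90.00°) = -157.57°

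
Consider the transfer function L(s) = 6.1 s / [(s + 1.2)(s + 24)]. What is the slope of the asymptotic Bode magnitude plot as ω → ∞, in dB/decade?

-20 dB/decade

With 1 zero and 2 poles, the high-frequency asymptotic slope is 20 × (1 − 2) = -20 dB/decade.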